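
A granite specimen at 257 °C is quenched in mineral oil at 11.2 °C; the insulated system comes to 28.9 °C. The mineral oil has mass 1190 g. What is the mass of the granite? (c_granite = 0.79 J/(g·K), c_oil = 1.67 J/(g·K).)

|Q_granite| = |Q_oil|:
m·0.79·(257 − 28.9) = 1190·1.67·(28.9 − 11.2)
180.2 m = 35175  ⇒  m ≈ 195.2 g

m ≈ 195 g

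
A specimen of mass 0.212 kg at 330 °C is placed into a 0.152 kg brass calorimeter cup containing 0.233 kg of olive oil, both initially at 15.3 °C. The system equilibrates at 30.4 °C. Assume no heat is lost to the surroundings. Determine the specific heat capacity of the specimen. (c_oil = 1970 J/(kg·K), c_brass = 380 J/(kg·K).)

c ≈ 123 J/(kg·K)

Net heat exchanged in the isolated system is zero:
0.212×c×(30.4 − 330) + 0.233×1970×(30.4 − 15.3) + 0.152×380×(30.4 − 15.3) = 0
-63.52 c = -7803.2
c = -7803.2/-63.52 ≈ 122.9 J/(kg·K)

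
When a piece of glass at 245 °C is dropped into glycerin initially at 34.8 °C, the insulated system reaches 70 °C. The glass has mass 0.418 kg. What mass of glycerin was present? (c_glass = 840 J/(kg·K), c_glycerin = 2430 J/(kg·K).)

m ≈ 0.718 kg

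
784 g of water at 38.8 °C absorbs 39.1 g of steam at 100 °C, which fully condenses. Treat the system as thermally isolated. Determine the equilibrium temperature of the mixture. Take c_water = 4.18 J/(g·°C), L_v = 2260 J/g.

T_f ≈ 67.4 °C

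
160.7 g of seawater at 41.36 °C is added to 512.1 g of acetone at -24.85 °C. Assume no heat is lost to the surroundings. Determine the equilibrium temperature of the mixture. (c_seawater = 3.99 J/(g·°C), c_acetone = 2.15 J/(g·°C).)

T_f ≈ -0.5 °C

With ΣQ=0 the equilibrium temperature is the m·c-weighted mean:
T_f = (641.19×41.36 + 1101×(-24.85)) / (641.19 + 1101)
    = -840.48 / 1742.2 ≈ -0.48 °C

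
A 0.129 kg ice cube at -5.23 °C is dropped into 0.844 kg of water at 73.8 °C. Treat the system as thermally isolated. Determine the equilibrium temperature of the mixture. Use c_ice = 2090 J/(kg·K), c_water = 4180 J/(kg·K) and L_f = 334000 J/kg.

T_f ≈ 53.1 °C

Heat gained plus heat lost sum to zero:
ice -5.23→0 °C: 0.129·2090·5.23 = 1410.1
  latent heat to melt: 0.129·334000 = 43086
  warm the meltwater: 539.22 T
  water cools: 0.844·4180·(T − 73.8) = 3527.9(T − 73.8)
4067.1 T = 260360 − 44496 = 215864
T ≈ 53.08 °C (positive, so assuming full melt was valid).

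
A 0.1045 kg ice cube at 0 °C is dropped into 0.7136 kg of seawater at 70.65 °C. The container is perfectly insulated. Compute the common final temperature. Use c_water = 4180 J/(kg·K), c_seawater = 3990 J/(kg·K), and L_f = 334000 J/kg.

T_f ≈ 50.6 °C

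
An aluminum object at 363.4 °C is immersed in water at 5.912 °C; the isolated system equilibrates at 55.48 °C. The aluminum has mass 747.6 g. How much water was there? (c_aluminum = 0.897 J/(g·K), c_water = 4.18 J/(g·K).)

m ≈ 997 g

Heat lost by the aluminum = heat gained by the water:
747.6×0.897×(363.4 − 55.48) = m×4.18×(55.48 − 5.912)
207.19 m = 206490  ⇒  m ≈ 996.6 g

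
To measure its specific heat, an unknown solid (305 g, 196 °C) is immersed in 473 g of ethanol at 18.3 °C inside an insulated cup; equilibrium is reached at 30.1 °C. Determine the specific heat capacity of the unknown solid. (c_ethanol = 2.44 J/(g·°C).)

Conservation of energy gives ΣQ = 0:
305×c×(30.1 − 196) + 473×2.44×(30.1 − 18.3) = 0
-50600 c = -13619
c = -13619/-50600 ≈ 0.2691 J/(g·°C)

c ≈ 0.269 J/(g·°C)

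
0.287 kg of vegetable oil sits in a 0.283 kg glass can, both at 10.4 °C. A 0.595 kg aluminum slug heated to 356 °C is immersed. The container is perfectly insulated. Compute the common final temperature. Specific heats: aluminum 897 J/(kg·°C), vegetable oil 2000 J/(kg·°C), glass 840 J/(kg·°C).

T_f is the heat-capacity-weighted average of the initial temperatures:
T_f = (533.72·356 + 574·10.4 + 237.72·10.4) / (533.72 + 574 + 237.72)
    = 198444 / 1345.4 ≈ 147.49 °C

T_f ≈ 147.5 °C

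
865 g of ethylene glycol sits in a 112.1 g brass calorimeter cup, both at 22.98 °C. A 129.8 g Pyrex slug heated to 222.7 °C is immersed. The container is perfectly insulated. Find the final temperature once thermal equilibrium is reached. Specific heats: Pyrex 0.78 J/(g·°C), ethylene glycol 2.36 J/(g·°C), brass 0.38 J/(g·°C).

Taking heat into each body as positive, Σ m c ΔT = 0:
129.8×0.78×(T − 222.7) + 865×2.36×(T − 22.98) + 112.1×0.38×(T − 22.98) = 0
101.24(T − 222.7) + 2041.4(T − 22.98) + 42.6(T − 22.98) = 0
(101.24 + 2041.4 + 42.6) T = 101.24×222.7 + 2041.4×22.98 + 42.6×22.98
T ≈ 32.23 °C

T_f ≈ 32.2 °C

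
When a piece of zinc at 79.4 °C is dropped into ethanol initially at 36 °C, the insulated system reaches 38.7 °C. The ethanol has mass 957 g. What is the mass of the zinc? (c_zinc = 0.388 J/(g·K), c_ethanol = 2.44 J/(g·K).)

Heat lost by the zinc = heat gained by the ethanol:
m·0.388·(79.4 − 38.7) = 957·2.44·(38.7 − 36)
15.79 m = 6304.7  ⇒  m ≈ 399.2 g

m ≈ 399 g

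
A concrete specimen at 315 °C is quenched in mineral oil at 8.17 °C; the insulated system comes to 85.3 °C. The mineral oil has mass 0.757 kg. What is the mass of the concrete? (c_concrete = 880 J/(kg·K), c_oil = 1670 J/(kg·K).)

m ≈ 0.482 kg

|Q_concrete| = |Q_oil|:
m·880·(315 − 85.3) = 0.757·1670·(85.3 − 8.17)
202136 m = 97507  ⇒  m ≈ 0.4824 kg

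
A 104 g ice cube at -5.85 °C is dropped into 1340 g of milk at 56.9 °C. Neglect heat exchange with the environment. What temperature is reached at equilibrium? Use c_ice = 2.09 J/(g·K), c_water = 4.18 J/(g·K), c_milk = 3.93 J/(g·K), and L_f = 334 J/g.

T_f ≈ 46.2 °C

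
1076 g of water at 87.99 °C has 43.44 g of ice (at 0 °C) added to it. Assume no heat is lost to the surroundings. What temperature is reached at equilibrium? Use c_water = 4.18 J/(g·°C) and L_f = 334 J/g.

Sum of m c ΔT and latent-heat terms is zero:
melt ice: 43.44×334 = 14509
  meltwater 0→T: 43.44×4.18×T = 181.58 T
  water: 4497.7(T − 87.99)
4679.3 T = 395751 − 14509 = 381242
T ≈ 81.47 °C. Since T > 0 °C, the all-ice-melts assumption holds.

T_f ≈ 81.5 °C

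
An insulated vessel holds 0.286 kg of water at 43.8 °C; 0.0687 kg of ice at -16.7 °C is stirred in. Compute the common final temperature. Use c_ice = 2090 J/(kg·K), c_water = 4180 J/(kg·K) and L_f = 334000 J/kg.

Energy conservation, ΣQ = 0:
warm ice to 0 °C: 0.0687×2090×(0 − (-16.7)) = 2397.8
  fusion: m_ice L_f = 0.0687×334000 = 22946
  meltwater 0→T: 0.0687×4180×T = 287.17 T
  water cools: 0.286×4180×(T − 43.8) = 1195.5(T − 43.8)
1482.6 T = 52362 − 25344 = 27018
T ≈ 18.22 °C — above 0 °C, consistent with complete melting.

T_f ≈ 18.2 °C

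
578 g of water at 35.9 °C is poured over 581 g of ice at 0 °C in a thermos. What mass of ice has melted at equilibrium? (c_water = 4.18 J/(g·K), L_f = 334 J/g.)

m_melted ≈ 260 g

Heat available from the water dropping to 0 °C: 578×4.18×35.9 = 86736 J.
Melting all 581 g of ice would need 581×334 = 194054 J.
That's not enough to melt it all — equilibrium is at 0 °C with ice remaining.
Mass melted = 86736/334 ≈ 259.7 g.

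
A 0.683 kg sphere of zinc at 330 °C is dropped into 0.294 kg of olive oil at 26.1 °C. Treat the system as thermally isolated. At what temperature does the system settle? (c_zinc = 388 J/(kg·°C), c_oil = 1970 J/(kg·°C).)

T_f is the heat-capacity-weighted average of the initial temperatures:
T_f = (265*330 + 579.18*26.1) / (265 + 579.18)
    = 102568 / 844.18 ≈ 121.50 °C

T_f ≈ 121.5 °C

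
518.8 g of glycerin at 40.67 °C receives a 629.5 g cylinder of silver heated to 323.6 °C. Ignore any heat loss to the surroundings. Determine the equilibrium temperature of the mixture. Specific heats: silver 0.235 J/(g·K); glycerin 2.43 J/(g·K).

T_f is the heat-capacity-weighted average of the initial temperatures:
T_f = (147.93*323.6 + 1260.7*40.67) / (147.93 + 1260.7)
    = 99143 / 1408.6 ≈ 70.38 °C

T_f ≈ 70.4 °C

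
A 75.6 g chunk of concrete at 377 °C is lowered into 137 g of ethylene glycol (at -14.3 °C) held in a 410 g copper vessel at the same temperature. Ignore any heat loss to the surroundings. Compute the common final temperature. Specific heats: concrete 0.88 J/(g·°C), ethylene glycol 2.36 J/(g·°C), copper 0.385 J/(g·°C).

T_f ≈ 33.2 °C

With ΣQ=0 the equilibrium temperature is the m·c-weighted mean:
T_f = (66.53·377 + 323.32·(-14.3) + 157.85·(-14.3)) / (66.53 + 323.32 + 157.85)
    = 18200 / 547.7 ≈ 33.23 °C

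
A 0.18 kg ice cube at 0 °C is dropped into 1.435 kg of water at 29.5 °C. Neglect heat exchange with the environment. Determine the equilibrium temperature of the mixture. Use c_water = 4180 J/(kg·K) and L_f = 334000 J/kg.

T_f ≈ 17.3 °C

Let T be the final temperature. ΣQ_i = 0:
melt ice: 0.18×334000 = 60120; meltwater 0→T: 0.18×4180×T = 752.4 T; water cools: 1.435×4180×(T − 29.5) = 5998.3(T − 29.5)
6750.7 T = 176950 − 60120 = 116830
T ≈ 17.31 °C (positive, so assuming full melt was valid).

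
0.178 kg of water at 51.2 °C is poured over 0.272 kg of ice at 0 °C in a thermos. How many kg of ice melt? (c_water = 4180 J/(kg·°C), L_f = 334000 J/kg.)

m_melted ≈ 0.114 kg

Cooling the water to 0 °C releases 0.178·4180·51.2 = 38095 J.
Melting all 0.272 kg of ice would need 0.272·334000 = 90848 J.
That's not enough to melt it all — equilibrium is at 0 °C with ice remaining.
Mass melted = 38095/334000 ≈ 0.1141 kg.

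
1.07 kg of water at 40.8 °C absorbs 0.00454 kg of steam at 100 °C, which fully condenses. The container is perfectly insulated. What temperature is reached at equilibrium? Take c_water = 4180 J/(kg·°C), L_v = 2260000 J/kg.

Conservation of energy gives ΣQ = 0:
latent heat released on condensation: 0.00454×2260000 = 10260; condensate cools 100→T: 0.00454×4180×(T − 100) = 18.98(T − 100); original water: 4472.6(T − 40.8)
4491.6 T = 10260 + 1897.7 + 182482 = 194640
T ≈ 43.33 °C (< 100 °C, so full condensation is consistent).

T_f ≈ 43.3 °C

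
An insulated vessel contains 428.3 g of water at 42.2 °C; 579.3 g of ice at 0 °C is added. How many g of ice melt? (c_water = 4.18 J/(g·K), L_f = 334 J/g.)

Water can give up m c ΔT = 428.3×4.18×42.2 = 75550 J before reaching 0 °C.
To melt every bit of ice: 579.3×334 = 193486 J.
75550 J < 193486 J, so only part of the ice melts and the system sits at 0 °C.
m_melt = 75550 / L_f = 226.2 g.

m_melted ≈ 226 g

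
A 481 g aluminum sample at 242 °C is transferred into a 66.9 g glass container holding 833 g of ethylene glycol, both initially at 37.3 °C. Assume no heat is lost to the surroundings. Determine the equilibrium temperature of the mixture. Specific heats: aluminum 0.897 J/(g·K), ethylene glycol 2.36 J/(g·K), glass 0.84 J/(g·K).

T_f ≈ 73.3 °C

T_f = Σ m_i c_i T_i / Σ m_i c_i:
T_f = (431.46*242 + 1965.9*37.3 + 56.2*37.3) / (431.46 + 1965.9 + 56.2)
    = 179836 / 2453.5 ≈ 73.30 °C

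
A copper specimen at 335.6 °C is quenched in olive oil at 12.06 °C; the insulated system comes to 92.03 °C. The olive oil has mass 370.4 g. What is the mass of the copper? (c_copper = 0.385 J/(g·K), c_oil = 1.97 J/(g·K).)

m ≈ 622 g

|Q_copper| = |Q_oil|:
m·0.385·(335.6 − 92.03) = 370.4·1.97·(92.03 − 12.06)
93.77 m = 58353  ⇒  m ≈ 622.3 g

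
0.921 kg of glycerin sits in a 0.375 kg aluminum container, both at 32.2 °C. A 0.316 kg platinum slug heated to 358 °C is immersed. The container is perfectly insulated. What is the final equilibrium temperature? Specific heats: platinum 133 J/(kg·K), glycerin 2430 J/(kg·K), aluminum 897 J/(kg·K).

T_f ≈ 37.4 °C

Setting the total heat transfer to zero:
0.316×133×(T − 358) + 0.921×2430×(T − 32.2) + 0.375×897×(T − 32.2) = 0
42.03(T − 358) + 2238(T − 32.2) + 336.38(T − 32.2) = 0
(42.03 + 2238 + 336.38) T = 42.03×358 + 2238×32.2 + 336.38×32.2
T = 97942 / 2616.4 = 37.4 °C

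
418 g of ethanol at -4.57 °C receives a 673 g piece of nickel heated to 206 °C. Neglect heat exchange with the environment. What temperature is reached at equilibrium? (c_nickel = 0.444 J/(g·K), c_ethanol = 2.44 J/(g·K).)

Heat lost by the nickel equals heat gained by the ethanol:
673*0.444*(206 − T) = 418*2.44*(T − (-4.57))
298.81(206 − T) = 1019.9(T − (-4.57))
1318.7 T = 56894  ⇒  T ≈ 43.14 °C

T_f ≈ 43.1 °C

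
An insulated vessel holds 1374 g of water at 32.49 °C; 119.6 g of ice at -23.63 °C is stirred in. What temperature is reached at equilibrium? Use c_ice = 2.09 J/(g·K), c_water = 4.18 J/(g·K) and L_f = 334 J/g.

T_f ≈ 22.5 °C

Setting the total heat transfer to zero:
ice -23.63→0 °C: 119.6·2.09·23.63 = 5906.6; latent heat to melt: 119.6·334 = 39946; warm the meltwater: 499.93 T; water cools: 1374·4.18·(T − 32.49) = 5743.3(T − 32.49)
6243.2 T = 186600 − 45853 = 140747
T ≈ 22.54 °C (positive, so assuming full melt was valid).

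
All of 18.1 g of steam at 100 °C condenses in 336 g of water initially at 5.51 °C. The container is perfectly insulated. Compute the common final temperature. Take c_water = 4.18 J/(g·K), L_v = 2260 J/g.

T_f ≈ 38.0 °C

Heat gained plus heat lost sum to zero:
latent heat released on condensation: 18.1×2260 = 40906
  condensate cools 100→T: 18.1×4.18×(T − 100) = 75.66(T − 100)
  water warms: 336×4.18×(T − 5.51) = 1404.5(T − 5.51)
1480.1 T = 40906 + 7565.8 + 7738.7 = 56210
T ≈ 37.98 °C, under the boiling point, so the assumption holds.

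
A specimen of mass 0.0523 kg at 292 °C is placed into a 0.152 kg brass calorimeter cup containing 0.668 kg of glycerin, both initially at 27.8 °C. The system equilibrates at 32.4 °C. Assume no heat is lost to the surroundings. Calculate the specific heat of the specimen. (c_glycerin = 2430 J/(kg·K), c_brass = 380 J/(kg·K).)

Net heat exchanged in the isolated system is zero:
0.0523·c·(32.4 − 292) + 0.668·2430·(32.4 − 27.8) + 0.152·380·(32.4 − 27.8) = 0
-13.58 c = -7732.6
c = -7732.6/-13.58 ≈ 569.5 J/(kg·K)

c ≈ 570 J/(kg·K)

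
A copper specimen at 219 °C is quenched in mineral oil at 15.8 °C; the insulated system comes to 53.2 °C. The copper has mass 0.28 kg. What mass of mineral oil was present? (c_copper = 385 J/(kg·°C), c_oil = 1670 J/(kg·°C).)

m ≈ 0.286 kg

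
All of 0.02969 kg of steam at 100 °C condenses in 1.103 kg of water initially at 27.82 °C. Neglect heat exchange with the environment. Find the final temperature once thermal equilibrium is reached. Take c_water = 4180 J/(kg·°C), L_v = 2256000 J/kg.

T_f ≈ 43.9 °C

Taking heat into each body as positive, Σ m c ΔT = 0:
steam→water at 100 °C releases m L_v = 0.02969·2256000 = 66981; condensate cools 100→T: 0.02969·4180·(T − 100) = 124.1(T − 100); water warms: 1.103·4180·(T − 27.82) = 4610.5(T − 27.82)
4734.6 T = 66981 + 12410 + 128265 = 207656
T ≈ 43.86 °C, under the boiling point, so the assumption holds.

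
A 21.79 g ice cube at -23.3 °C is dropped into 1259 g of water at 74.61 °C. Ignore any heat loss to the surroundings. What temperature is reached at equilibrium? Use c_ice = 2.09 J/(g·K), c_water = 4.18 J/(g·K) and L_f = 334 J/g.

Sum of m c ΔT and latent-heat terms is zero:
ice -23.3→0 °C: 21.79×2.09×23.3 = 1061.1; melt ice: 21.79×334 = 7277.9; meltwater 0→T: 21.79×4.18×T = 91.08 T; water: 5262.6(T − 74.61)
5353.7 T = 392644 − 8339 = 384305
T ≈ 71.78 °C — above 0 °C, consistent with complete melting.

T_f ≈ 71.8 °C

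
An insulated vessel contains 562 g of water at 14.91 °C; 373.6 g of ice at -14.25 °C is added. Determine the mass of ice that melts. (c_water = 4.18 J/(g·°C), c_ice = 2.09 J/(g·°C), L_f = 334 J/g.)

Water can give up m c ΔT = 562·4.18·14.91 = 35026 J before reaching 0 °C.
Warming the ice to 0 °C takes 373.6·2.09·14.25 = 11127 J, leaving 23899 J for melting.
To melt every bit of ice: 373.6·334 = 124782 J.
That's not enough to melt it all — equilibrium is at 0 °C with ice remaining.
m_melt = 23899 / L_f = 71.55 g.

m_melted ≈ 71.6 g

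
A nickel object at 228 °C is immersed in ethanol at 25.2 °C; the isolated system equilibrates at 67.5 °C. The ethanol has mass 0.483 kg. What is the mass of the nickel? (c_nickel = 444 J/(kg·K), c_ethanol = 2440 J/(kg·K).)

Conservation of energy gives ΣQ = 0:
m×444×(67.5 − 228) + 0.483×2440×(67.5 − 25.2) = 0
-71262 m = -49851
m = -49851/-71262 ≈ 0.6996 kg

m ≈ 0.7 kg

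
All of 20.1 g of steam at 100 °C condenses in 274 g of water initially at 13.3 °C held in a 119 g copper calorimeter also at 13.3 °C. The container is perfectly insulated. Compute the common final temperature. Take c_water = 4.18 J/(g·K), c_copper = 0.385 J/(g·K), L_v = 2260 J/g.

T_f ≈ 54.6 °C

Sum of m c ΔT and latent-heat terms is zero:
steam→water at 100 °C releases m L_v = 20.1×2260 = 45426
  condensate cools 100→T: 20.1×4.18×(T − 100) = 84.02(T − 100)
  water warms: 274×4.18×(T − 13.3) = 1145.3(T − 13.3)
  cup: 45.81(T − 13.3)
1275.2 T = 45426 + 8401.8 + 15842 = 69670
T ≈ 54.64 °C, under the boiling point, so the assumption holds.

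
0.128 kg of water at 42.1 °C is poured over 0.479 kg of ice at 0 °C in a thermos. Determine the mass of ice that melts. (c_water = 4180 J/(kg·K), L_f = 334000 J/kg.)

Heat available from the water dropping to 0 °C: 0.128×4180×42.1 = 22525 J.
To melt every bit of ice: 0.479×334000 = 159986 J.
That's not enough to melt it all — equilibrium is at 0 °C with ice remaining.
m_melted×334000 = 22525  ⇒  m_melted ≈ 0.06744 kg.

m_melted ≈ 0.0674 kg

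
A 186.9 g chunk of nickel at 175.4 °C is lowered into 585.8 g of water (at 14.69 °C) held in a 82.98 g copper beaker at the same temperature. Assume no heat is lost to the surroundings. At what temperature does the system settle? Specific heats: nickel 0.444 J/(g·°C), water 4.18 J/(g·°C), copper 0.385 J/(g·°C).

Energy conservation, ΣQ = 0:
186.9*0.444*(T − 175.4) + 585.8*4.18*(T − 14.69) + 82.98*0.385*(T − 14.69) = 0
2563.6 T = 50995
T = 50995/2563.6 ≈ 19.89 °C

T_f ≈ 19.9 °C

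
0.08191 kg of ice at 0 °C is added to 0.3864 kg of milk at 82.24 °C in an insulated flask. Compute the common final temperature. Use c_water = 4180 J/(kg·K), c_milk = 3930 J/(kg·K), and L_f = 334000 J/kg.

Energy conservation, ΣQ = 0:
latent heat to melt: 0.08191×334000 = 27358; warm the meltwater: 342.38 T; milk: 1518.6(T − 82.24)
1860.9 T = 124886 − 27358 = 97528
T ≈ 52.41 °C. Since T > 0 °C, the all-ice-melts assumption holds.

T_f ≈ 52.4 °C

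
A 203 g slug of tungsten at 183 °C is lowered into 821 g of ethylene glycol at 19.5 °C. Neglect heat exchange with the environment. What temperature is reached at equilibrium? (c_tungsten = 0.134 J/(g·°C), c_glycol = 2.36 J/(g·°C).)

Taking heat into each body as positive, Σ m c ΔT = 0:
203*0.134*(T − 183) + 821*2.36*(T − 19.5) = 0
27.2(T − 183) + 1937.6(T − 19.5) = 0
(27.2 + 1937.6) T = 27.2*183 + 1937.6*19.5
T = 42760 / 1964.8 = 21.8 °C

T_f ≈ 21.8 °C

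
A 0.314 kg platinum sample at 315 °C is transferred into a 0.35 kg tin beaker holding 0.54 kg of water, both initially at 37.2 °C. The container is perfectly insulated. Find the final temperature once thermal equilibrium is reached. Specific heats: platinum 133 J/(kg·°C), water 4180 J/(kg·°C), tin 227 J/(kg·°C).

Net heat exchanged in the isolated system is zero:
0.314×133×(T − 315) + 0.54×4180×(T − 37.2) + 0.35×227×(T − 37.2) = 0
2378.4 T = 100078
T = 100078 / 2378.4 = 42.1 °C

T_f ≈ 42.1 °C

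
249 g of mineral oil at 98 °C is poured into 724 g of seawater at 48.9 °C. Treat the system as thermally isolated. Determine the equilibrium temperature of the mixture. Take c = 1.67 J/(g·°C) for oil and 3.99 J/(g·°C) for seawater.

Set heat shed by the hot body equal to heat absorbed by the cold body:
249·1.67·(98 − T) = 724·3.99·(T − 48.9)
415.83(98 − T) = 2888.8(T − 48.9)
3304.6 T = 182012  ⇒  T ≈ 55.08 °C

T_f ≈ 55.1 °C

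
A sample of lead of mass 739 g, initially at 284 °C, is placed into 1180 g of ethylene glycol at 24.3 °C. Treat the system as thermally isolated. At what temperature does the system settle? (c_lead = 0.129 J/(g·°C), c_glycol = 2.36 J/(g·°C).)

T_f = Σ m_i c_i T_i / Σ m_i c_i:
T_f = (95.33×284 + 2784.8×24.3) / (95.33 + 2784.8)
    = 94745 / 2880.1 ≈ 32.90 °C

T_f ≈ 32.9 °C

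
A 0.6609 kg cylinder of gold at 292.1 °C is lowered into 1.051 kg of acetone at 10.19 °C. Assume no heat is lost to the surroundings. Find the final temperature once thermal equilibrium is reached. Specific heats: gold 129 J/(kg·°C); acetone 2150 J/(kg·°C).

T_f ≈ 20.4 °C

With ΣQ=0 the equilibrium temperature is the m·c-weighted mean:
T_f = (85.26*292.1 + 2259.6*10.19) / (85.26 + 2259.6)
    = 47929 / 2344.9 ≈ 20.44 °C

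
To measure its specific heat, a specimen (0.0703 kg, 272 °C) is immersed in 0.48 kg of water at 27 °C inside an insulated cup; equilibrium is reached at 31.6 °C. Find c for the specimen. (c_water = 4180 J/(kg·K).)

m_s c (T_s − T_f) = m_water c_water (T_f − T_0):
0.0703×c×(272 − 31.6) = 0.48×4180×(31.6 − 27)
16.9 c = 9229.4  ⇒  c ≈ 546.1 J/(kg·K)

c ≈ 546 J/(kg·K)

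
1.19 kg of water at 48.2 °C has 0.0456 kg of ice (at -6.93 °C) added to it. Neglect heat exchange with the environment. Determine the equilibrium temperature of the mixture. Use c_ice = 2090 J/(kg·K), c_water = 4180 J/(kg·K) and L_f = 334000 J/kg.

T_f ≈ 43.3 °C

Net heat exchanged in the isolated system is zero:
ice -6.93→0 °C: 0.0456·2090·6.93 = 660.46
  fusion: m_ice L_f = 0.0456·334000 = 15230
  warm the meltwater: 190.61 T
  water: 4974.2(T − 48.2)
5164.8 T = 239756 − 15891 = 223866
T ≈ 43.34 °C (positive, so assuming full melt was valid).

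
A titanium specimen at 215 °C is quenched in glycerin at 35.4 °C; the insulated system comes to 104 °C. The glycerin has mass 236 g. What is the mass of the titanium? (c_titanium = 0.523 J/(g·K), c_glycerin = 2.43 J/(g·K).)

m ≈ 678 g

|Q_titanium| = |Q_glycerin|:
m×0.523×(215 − 104) = 236×2.43×(104 − 35.4)
58.05 m = 39341  ⇒  m ≈ 677.7 g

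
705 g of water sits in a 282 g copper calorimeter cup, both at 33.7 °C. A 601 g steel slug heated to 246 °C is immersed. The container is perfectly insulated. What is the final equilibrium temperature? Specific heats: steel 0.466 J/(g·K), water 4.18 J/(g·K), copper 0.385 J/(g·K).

Net heat exchanged in the isolated system is zero:
601*0.466*(T − 246) + 705*4.18*(T − 33.7) + 282*0.385*(T − 33.7) = 0
280.07(T − 246) + 2946.9(T − 33.7) + 108.57(T − 33.7) = 0
(280.07 + 2946.9 + 108.57) T = 280.07*246 + 2946.9*33.7 + 108.57*33.7
T ≈ 51.53 °C

T_f ≈ 51.5 °C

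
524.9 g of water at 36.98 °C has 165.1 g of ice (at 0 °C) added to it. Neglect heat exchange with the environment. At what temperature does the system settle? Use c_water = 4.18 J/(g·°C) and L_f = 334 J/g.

T_f ≈ 9.0 °C

Setting the total heat transfer to zero:
melt ice: 165.1·334 = 55143; warm the meltwater: 690.12 T; water: 2194.1(T − 36.98)
2884.2 T = 81137 − 55143 = 25994
T ≈ 9.01 °C (positive, so assuming full melt was valid).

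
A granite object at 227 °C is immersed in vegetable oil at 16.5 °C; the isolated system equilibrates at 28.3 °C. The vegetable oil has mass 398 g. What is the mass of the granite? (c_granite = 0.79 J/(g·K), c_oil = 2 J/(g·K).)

m ≈ 59.8 g

Conservation of energy gives ΣQ = 0:
m×0.79×(28.3 − 227) + 398×2×(28.3 − 16.5) = 0
-156.97 m = -9392.8
m = -9392.8/-156.97 ≈ 59.84 g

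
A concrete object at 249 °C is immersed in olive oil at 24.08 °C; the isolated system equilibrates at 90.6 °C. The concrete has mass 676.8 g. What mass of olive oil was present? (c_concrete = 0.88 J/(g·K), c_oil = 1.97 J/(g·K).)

Net heat exchanged in the isolated system is zero:
676.8×0.88×(90.6 − 249) + m×1.97×(90.6 − 24.08) = 0
131.04 m = 94341
m = 94341/131.04 ≈ 719.9 g

m ≈ 720 g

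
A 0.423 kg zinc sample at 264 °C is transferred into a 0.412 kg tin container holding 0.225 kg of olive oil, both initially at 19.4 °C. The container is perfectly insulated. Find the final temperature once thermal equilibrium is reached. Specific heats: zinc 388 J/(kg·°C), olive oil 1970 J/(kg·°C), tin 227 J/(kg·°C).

Taking heat into each body as positive, Σ m c ΔT = 0:
0.423·388·(T − 264) + 0.225·1970·(T − 19.4) + 0.412·227·(T − 19.4) = 0
(164.12 + 443.25 + 93.52) T = 164.12·264 + 443.25·19.4 + 93.52·19.4
T = 53742 / 700.9 = 76.7 °C

T_f ≈ 76.7 °C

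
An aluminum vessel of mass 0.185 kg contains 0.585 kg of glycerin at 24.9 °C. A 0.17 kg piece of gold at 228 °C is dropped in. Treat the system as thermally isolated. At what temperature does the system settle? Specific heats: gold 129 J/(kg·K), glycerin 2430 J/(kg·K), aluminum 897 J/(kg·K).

Taking heat into each body as positive, Σ m c ΔT = 0:
0.17·129·(T − 228) + 0.585·2430·(T − 24.9) + 0.185·897·(T − 24.9) = 0
21.93(T − 228) + 1421.5(T − 24.9) + 165.94(T − 24.9) = 0
1609.4 T = 44529
T = 44529 / 1609.4 = 27.7 °C

T_f ≈ 27.7 °C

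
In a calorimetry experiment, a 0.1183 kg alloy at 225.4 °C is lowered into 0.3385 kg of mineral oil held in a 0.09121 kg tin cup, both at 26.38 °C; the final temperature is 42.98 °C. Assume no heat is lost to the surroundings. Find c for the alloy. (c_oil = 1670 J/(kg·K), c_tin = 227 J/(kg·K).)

Setting the total heat transfer to zero:
0.1183·c·(42.98 − 225.4) + 0.3385·1670·(42.98 − 26.38) + 0.09121·227·(42.98 − 26.38) = 0
-21.58 c = -9727.6
c = -9727.6/-21.58 ≈ 450.8 J/(kg·K)

c ≈ 451 J/(kg·K)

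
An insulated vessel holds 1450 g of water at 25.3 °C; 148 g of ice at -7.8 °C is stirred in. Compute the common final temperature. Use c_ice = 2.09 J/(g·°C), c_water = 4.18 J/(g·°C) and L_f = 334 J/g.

T_f ≈ 15.2 °C

Energy conservation, ΣQ = 0:
warm ice to 0 °C: 148×2.09×(0 − (-7.8)) = 2412.7
  melt ice: 148×334 = 49432
  meltwater 0→T: 148×4.18×T = 618.64 T
  water: 6061(T − 25.3)
6679.6 T = 153343 − 51845 = 101499
T ≈ 15.20 °C — above 0 °C, consistent with complete melting.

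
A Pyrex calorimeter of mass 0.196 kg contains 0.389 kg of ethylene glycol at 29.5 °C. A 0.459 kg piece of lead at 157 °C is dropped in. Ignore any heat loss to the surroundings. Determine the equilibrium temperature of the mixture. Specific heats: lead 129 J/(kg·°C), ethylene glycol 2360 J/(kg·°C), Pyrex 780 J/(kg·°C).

T_f ≈ 36.2 °C

T_f = Σ m_i c_i T_i / Σ m_i c_i:
T_f = (59.21×157 + 918.04×29.5 + 152.88×29.5) / (59.21 + 918.04 + 152.88)
    = 40888 / 1130.1 ≈ 36.18 °C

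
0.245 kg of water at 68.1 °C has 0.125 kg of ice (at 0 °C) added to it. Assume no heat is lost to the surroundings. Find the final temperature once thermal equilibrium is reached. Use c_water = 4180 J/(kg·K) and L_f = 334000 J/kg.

Taking heat into each body as positive, Σ m c ΔT = 0:
latent heat to melt: 0.125·334000 = 41750; warm the meltwater: 522.5 T; water cools: 0.245·4180·(T − 68.1) = 1024.1(T − 68.1)
1546.6 T = 69741 − 41750 = 27991
T ≈ 18.10 °C (positive, so assuming full melt was valid).

T_f ≈ 18.1 °C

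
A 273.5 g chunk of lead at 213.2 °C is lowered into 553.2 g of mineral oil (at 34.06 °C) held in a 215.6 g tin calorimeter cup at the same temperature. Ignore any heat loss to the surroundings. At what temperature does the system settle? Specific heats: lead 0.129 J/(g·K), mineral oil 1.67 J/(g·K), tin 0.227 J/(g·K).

T_f ≈ 40.3 °C

With ΣQ=0 the equilibrium temperature is the m·c-weighted mean:
T_f = (35.28·213.2 + 923.84·34.06 + 48.94·34.06) / (35.28 + 923.84 + 48.94)
    = 40655 / 1008.1 ≈ 40.33 °C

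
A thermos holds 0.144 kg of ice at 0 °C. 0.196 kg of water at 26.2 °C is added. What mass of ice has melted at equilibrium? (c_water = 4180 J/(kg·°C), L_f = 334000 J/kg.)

m_melted ≈ 0.0643 kg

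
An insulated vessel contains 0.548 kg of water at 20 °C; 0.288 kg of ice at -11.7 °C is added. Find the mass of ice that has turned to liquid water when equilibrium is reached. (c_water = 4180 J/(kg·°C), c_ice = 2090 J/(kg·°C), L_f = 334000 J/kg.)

m_melted ≈ 0.116 kg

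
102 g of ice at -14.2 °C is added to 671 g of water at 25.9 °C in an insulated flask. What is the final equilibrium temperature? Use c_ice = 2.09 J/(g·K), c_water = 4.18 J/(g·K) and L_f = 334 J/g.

Energy balance with sensible and latent terms:
warm ice to 0 °C: 102·2.09·(0 − (-14.2)) = 3027.2; melt ice: 102·334 = 34068; meltwater 0→T: 102·4.18·T = 426.36 T; water: 2804.8(T − 25.9)
3231.1 T = 72644 − 37095 = 35549
T ≈ 11.00 °C — above 0 °C, consistent with complete melting.

T_f ≈ 11.0 °C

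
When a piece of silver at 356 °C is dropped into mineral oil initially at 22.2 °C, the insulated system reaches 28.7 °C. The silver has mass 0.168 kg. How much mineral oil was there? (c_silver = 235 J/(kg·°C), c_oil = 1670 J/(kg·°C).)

Heat lost by the silver = heat gained by the oil:
0.168×235×(356 − 28.7) = m×1670×(28.7 − 22.2)
10855 m = 12922  ⇒  m ≈ 1.19 kg

m ≈ 1.19 kg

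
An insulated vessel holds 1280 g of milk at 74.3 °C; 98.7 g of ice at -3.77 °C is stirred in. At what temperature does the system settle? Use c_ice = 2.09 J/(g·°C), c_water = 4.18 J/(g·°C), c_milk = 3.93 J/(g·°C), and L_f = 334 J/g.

T_f ≈ 62.5 °C

Taking heat into each body as positive, Σ m c ΔT = 0:
warm ice to 0 °C: 98.7×2.09×(0 − (-3.77)) = 777.69
  latent heat to melt: 98.7×334 = 32966
  warm the meltwater: 412.57 T
  milk: 5030.4(T − 74.3)
5443 T = 373759 − 33743 = 340015
T ≈ 62.47 °C — above 0 °C, consistent with complete melting.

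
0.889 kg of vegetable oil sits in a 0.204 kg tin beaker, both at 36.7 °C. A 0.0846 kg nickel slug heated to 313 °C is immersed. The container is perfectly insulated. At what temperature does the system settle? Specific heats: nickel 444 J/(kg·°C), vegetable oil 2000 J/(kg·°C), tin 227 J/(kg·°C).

T_f ≈ 42.3 °C

Let T be the final temperature. ΣQ_i = 0:
0.0846×444×(T − 313) + 0.889×2000×(T − 36.7) + 0.204×227×(T − 36.7) = 0
37.56(T − 313) + 1778(T − 36.7) + 46.31(T − 36.7) = 0
(37.56 + 1778 + 46.31) T = 37.56×313 + 1778×36.7 + 46.31×36.7
T ≈ 42.27 °C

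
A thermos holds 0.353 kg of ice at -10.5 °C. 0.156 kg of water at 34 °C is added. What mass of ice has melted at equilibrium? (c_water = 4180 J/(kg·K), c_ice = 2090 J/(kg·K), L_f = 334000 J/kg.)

m_melted ≈ 0.0432 kg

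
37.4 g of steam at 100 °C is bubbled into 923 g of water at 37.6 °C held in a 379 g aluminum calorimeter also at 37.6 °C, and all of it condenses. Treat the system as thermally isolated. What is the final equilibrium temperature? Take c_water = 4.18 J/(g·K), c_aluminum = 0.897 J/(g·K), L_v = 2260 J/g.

T_f ≈ 59.3 °C

Setting the total heat transfer to zero:
latent heat released on condensation: 37.4×2260 = 84524; condensate cools 100→T: 37.4×4.18×(T − 100) = 156.33(T − 100); water warms: 923×4.18×(T − 37.6) = 3858.1(T − 37.6); cup: 339.96(T − 37.6)
4354.4 T = 84524 + 15633 + 157849 = 258006
T ≈ 59.25 °C — below 100 °C, confirming all the steam condensed.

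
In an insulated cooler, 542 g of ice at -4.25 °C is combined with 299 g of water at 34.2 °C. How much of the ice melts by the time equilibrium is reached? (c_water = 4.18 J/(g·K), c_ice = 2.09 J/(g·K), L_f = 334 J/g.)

Heat available from the water dropping to 0 °C: 299×4.18×34.2 = 42744 J.
Warming the ice to 0 °C takes 542×2.09×4.25 = 4814.3 J, leaving 37930 J for melting.
Melting all 542 g of ice would need 542×334 = 181028 J.
37930 J < 181028 J, so only part of the ice melts and the system sits at 0 °C.
m_melted×334 = 37930  ⇒  m_melted ≈ 113.6 g.

m_melted ≈ 114 g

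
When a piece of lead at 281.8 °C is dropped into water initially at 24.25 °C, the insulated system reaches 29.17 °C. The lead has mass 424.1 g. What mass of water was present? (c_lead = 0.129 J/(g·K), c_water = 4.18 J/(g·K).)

|Q_lead| = |Q_water|:
424.1×0.129×(281.8 − 29.17) = m×4.18×(29.17 − 24.25)
20.57 m = 13821  ⇒  m ≈ 672 g

m ≈ 672 g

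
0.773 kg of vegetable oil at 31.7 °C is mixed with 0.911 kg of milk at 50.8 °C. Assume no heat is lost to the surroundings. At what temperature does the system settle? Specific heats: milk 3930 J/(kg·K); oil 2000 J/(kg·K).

Let T be the final temperature. ΣQ_i = 0:
0.911×3930×(T − 50.8) + 0.773×2000×(T − 31.7) = 0
(3580.2 + 1546) T = 3580.2×50.8 + 1546×31.7
T = 230884/5126.2 ≈ 45.04 °C

T_f ≈ 45.0 °C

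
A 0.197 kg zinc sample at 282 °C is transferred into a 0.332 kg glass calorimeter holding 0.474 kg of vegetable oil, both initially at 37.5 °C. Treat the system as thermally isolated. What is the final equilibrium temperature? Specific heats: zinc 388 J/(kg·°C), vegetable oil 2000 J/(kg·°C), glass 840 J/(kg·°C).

T_f ≈ 51.8 °C

Taking heat into each body as positive, Σ m c ΔT = 0:
0.197×388×(T − 282) + 0.474×2000×(T − 37.5) + 0.332×840×(T − 37.5) = 0
1303.3 T = 67563
T = 67563/1303.3 ≈ 51.84 °C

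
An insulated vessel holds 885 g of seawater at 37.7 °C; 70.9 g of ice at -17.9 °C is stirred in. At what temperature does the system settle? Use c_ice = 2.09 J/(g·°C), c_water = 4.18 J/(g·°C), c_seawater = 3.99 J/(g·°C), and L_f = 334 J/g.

Conservation of energy gives ΣQ = 0:
warm ice to 0 °C: 70.9·2.09·(0 − (-17.9)) = 2652.4
  melt ice: 70.9·334 = 23681
  warm the meltwater: 296.36 T
  seawater cools: 885·3.99·(T − 37.7) = 3531.2(T − 37.7)
3827.5 T = 133124 − 26333 = 106791
T ≈ 27.90 °C. Since T > 0 °C, the all-ice-melts assumption holds.

T_f ≈ 27.9 °C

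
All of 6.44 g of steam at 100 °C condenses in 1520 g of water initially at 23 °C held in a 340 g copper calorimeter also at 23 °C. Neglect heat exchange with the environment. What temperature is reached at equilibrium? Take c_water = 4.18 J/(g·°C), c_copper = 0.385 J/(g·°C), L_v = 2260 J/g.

Heat gained plus heat lost sum to zero:
steam→water at 100 °C releases m L_v = 6.44×2260 = 14554
  condensate cools 100→T: 6.44×4.18×(T − 100) = 26.92(T − 100)
  water warms: 1520×4.18×(T − 23) = 6353.6(T − 23)
  cup: 130.9(T − 23)
6511.4 T = 14554 + 2691.9 + 149143 = 166390
T ≈ 25.55 °C (< 100 °C, so full condensation is consistent).

T_f ≈ 25.6 °C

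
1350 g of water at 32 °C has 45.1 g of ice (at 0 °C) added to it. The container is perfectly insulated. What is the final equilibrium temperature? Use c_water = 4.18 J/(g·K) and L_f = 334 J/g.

Let T be the final temperature. ΣQ_i = 0:
latent heat to melt: 45.1·334 = 15063; warm the meltwater: 188.52 T; water: 5643(T − 32)
5831.5 T = 180576 − 15063 = 165513
T ≈ 28.38 °C — above 0 °C, consistent with complete melting.

T_f ≈ 28.4 °C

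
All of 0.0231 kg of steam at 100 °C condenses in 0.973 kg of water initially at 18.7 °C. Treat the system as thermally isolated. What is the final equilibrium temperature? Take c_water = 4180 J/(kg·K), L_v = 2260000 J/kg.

Conservation of energy gives ΣQ = 0:
latent heat released on condensation: 0.0231·2260000 = 52206; condensate cools 100→T: 0.0231·4180·(T − 100) = 96.56(T − 100); water warms: 0.973·4180·(T − 18.7) = 4067.1(T − 18.7)
4163.7 T = 52206 + 9655.8 + 76056 = 137917
T ≈ 33.12 °C, under the boiling point, so the assumption holds.

T_f ≈ 33.1 °C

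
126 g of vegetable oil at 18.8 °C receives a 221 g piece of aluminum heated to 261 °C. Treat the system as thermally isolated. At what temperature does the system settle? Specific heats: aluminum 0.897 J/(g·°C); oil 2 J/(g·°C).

Heat lost by the aluminum equals heat gained by the oil:
221·0.897·(261 − T) = 126·2·(T − 18.8)
198.24(261 − T) = 252(T − 18.8)
450.24 T = 56477  ⇒  T ≈ 125.44 °C

T_f ≈ 125.4 °C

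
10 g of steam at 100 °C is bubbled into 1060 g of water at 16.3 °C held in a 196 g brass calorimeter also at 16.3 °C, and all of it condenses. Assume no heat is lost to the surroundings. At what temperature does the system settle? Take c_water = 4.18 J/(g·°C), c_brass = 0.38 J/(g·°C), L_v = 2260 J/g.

T_f ≈ 22.0 °C

Energy balance with sensible and latent terms:
latent heat released on condensation: 10×2260 = 22600; condensate cools 100→T: 10×4.18×(T − 100) = 41.8(T − 100); original water: 4430.8(T − 16.3); cup: 74.48(T − 16.3)
4547.1 T = 22600 + 4180 + 73436 = 100216
T ≈ 22.04 °C, under the boiling point, so the assumption holds.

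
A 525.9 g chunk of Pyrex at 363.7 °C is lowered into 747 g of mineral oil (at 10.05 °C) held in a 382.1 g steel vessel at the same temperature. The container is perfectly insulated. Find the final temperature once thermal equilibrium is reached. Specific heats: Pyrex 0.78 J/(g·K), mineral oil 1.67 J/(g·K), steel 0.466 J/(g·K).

Let T be the final temperature. ΣQ_i = 0:
525.9×0.78×(T − 363.7) + 747×1.67×(T − 10.05) + 382.1×0.466×(T − 10.05) = 0
(410.2 + 1247.5 + 178.06) T = 410.2×363.7 + 1247.5×10.05 + 178.06×10.05
T = 163517/1835.8 ≈ 89.07 °C

T_f ≈ 89.1 °C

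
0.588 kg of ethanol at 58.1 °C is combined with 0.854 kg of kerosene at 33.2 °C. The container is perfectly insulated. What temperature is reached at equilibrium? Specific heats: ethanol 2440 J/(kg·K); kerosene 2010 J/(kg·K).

T_f ≈ 44.5 °C

T_f = Σ m_i c_i T_i / Σ m_i c_i:
T_f = (1434.7·58.1 + 1716.5·33.2) / (1434.7 + 1716.5)
    = 140346 / 3151.3 ≈ 44.54 °C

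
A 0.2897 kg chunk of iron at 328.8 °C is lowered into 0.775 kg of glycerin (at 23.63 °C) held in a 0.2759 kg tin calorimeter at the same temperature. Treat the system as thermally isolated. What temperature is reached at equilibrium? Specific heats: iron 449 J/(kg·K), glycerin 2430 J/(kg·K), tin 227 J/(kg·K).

T_f ≈ 42.8 °C

T_f is the heat-capacity-weighted average of the initial temperatures:
T_f = (130.08·328.8 + 1883.2·23.63 + 62.63·23.63) / (130.08 + 1883.2 + 62.63)
    = 88750 / 2076 ≈ 42.75 °C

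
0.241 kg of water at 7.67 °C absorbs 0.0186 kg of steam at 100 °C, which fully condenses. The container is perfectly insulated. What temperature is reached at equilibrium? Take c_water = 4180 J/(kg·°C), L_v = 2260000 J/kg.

T_f ≈ 53.0 °C

Energy balance with sensible and latent terms:
latent heat released on condensation: 0.0186·2260000 = 42036
  condensate cools 100→T: 0.0186·4180·(T − 100) = 77.75(T − 100)
  original water: 1007.4(T − 7.67)
1085.1 T = 42036 + 7774.8 + 7726.6 = 57537
T ≈ 53.02 °C, under the boiling point, so the assumption holds.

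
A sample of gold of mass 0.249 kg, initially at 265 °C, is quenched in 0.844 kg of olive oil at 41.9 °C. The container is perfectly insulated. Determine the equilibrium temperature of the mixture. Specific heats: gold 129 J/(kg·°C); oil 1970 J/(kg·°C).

T_f ≈ 46.1 °C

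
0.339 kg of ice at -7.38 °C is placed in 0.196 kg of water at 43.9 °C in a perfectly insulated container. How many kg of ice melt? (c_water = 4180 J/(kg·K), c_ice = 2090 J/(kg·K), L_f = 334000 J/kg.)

m_melted ≈ 0.092 kg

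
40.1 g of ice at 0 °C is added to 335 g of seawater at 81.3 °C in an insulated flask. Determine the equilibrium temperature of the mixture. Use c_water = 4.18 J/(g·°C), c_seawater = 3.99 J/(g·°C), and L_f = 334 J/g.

Energy balance with sensible and latent terms:
fusion: m_ice L_f = 40.1·334 = 13393; meltwater 0→T: 40.1·4.18·T = 167.62 T; seawater: 1336.7(T − 81.3)
1504.3 T = 108670 − 13393 = 95276
T ≈ 63.34 °C (positive, so assuming full melt was valid).

T_f ≈ 63.3 °C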